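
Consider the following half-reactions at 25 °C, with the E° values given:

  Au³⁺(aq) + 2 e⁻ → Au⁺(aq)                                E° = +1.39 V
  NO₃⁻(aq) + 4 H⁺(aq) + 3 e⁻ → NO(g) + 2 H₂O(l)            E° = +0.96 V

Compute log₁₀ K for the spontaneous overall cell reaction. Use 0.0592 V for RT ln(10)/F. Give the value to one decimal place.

43.6

Cathode: Au³⁺/Au⁺; anode: NO₃⁻/NO. E°cell = +0.43 V, n = 6.
log K = nE°cell / 0.0592 = (6)(+0.43) / 0.0592 = 43.6.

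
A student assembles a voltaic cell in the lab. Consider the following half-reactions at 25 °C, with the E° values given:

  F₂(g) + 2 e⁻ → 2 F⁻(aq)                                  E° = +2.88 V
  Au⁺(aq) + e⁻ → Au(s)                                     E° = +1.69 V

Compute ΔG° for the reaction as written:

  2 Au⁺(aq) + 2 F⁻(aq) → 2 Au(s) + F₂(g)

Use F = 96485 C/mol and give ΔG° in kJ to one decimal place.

+229.6 kJ

As written, Au⁺/Au is reduced (cathode) and F₂/F⁻ is oxidised (anode), so E°cell = (+1.69) − (+2.88) = -1.19 V.
Balancing electrons gives n = 2.
ΔG° = −nFE° = −(2)(96485)(-1.19) = 229,634 J = +229.6 kJ.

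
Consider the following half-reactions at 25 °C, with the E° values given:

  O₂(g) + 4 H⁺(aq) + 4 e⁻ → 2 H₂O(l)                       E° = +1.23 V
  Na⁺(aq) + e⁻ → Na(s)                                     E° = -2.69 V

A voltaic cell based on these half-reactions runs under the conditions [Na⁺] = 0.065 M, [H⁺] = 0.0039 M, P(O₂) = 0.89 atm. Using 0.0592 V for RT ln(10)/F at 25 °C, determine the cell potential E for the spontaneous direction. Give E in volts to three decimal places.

+3.847 V

O₂/H₂O is the cathode (higher E°), Na⁺/Na the anode: E°cell = +1.23 − (-2.69) = +3.92 V, n = 4.
Overall: O₂(g) + 4 H⁺(aq) + 4 Na(s) → 2 H₂O(l) + 4 Na⁺(aq)
Q = [Na⁺]^4 / (P(O₂)·[H⁺]^4); log Q = 4.938.
E = E° − (0.0592/n) log Q = +3.92 − (0.0592/4)(4.938) = +3.847 V.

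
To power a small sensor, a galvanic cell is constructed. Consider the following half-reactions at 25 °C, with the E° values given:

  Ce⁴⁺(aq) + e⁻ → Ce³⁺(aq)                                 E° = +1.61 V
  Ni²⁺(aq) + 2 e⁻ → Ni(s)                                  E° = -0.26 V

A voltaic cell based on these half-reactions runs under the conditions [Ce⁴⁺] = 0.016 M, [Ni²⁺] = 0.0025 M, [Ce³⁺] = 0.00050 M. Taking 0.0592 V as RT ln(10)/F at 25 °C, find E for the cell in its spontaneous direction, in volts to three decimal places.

+2.036 V

Ce⁴⁺/Ce³⁺ is the cathode (higher E°), Ni²⁺/Ni the anode: E°cell = +1.61 − (-0.26) = +1.87 V, n = 2.
Overall: 2 Ce⁴⁺(aq) + Ni(s) → 2 Ce³⁺(aq) + Ni²⁺(aq)
Q = [Ce³⁺]^2·[Ni²⁺] / ([Ce⁴⁺]^2); log Q = -5.612.
E = E° − (0.0592/n) log Q = +1.87 − (0.0592/2)(-5.612) = +2.036 V.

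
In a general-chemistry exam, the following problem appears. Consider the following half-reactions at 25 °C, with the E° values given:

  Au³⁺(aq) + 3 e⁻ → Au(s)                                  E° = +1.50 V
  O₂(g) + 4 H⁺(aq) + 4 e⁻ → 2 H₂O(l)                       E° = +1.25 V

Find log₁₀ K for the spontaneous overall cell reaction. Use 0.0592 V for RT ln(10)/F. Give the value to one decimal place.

Cathode: Au³⁺/Au; anode: O₂/H₂O. E°cell = +0.25 V, n = 12.
log K = nE°cell / 0.0592 = (12)(+0.25) / 0.0592 = 50.7.

50.7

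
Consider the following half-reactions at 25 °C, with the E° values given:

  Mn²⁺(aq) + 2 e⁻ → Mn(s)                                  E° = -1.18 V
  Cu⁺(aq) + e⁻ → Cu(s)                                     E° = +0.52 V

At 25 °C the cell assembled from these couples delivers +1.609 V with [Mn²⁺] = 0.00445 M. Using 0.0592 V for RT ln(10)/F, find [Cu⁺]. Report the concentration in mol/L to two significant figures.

Cu⁺/Cu is the cathode, Mn²⁺/Mn the anode: E°cell = +1.70 V, n = 2.
Overall reaction: 2 Cu⁺(aq) + Mn(s) → 2 Cu(s) + Mn²⁺(aq); Q = [Mn²⁺]^1/[Cu⁺]^2.
From E = E° − (0.0592/n) log Q: log Q = (E° − E)·n/0.0592 = (+1.70 − (+1.609))·2/0.0592 = 3.0743.
So 2·log[Cu⁺] = 1·log(0.00445) − log Q = -2.3516 − (3.0743) = -5.4259; log[Cu⁺] = -5.4259 / 2 = -2.7130; [Cu⁺] = 10^(-2.7130) ≈ 0.0019 M.

0.0019 M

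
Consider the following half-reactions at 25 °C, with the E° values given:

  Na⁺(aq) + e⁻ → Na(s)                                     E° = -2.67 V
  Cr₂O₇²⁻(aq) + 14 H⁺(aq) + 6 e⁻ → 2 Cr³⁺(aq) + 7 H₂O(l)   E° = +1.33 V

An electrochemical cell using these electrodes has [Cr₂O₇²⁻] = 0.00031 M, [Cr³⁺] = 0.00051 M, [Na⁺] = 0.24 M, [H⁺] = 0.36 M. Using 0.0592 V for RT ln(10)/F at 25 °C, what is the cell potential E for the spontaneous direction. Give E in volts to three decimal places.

+4.006 V

Cr₂O₇²⁻/Cr³⁺ is the cathode (higher E°), Na⁺/Na the anode: E°cell = +1.33 − (-2.67) = +4.00 V, n = 6.
Overall: Cr₂O₇²⁻(aq) + 14 H⁺(aq) + 6 Na(s) → 2 Cr³⁺(aq) + 7 H₂O(l) + 6 Na⁺(aq)
Q = [Cr³⁺]^2·[Na⁺]^6 / ([Cr₂O₇²⁻]·[H⁺]^14); log Q = -0.583.
E = E° − (0.0592/n) log Q = +4.00 − (0.0592/6)(-0.583) = +4.006 V.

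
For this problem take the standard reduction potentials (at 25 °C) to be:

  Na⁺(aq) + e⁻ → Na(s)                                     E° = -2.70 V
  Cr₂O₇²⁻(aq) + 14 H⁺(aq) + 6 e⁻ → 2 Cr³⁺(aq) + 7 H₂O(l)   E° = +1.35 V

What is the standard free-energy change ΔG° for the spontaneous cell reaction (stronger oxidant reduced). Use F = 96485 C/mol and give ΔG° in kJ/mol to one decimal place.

Cr₂O₇²⁻/Cr³⁺ (E° = +1.35 V) is the cathode; Na⁺/Na (E° = -2.70 V) is the anode, so E°cell = +4.05 V.
Balancing electrons gives n = 6 (lcm of 6 and 1).
ΔG° = −nFE° = −(6)(96485)(+4.05) = -2,344,586 J = -2344.6 kJ/mol.

-2344.6 kJ/mol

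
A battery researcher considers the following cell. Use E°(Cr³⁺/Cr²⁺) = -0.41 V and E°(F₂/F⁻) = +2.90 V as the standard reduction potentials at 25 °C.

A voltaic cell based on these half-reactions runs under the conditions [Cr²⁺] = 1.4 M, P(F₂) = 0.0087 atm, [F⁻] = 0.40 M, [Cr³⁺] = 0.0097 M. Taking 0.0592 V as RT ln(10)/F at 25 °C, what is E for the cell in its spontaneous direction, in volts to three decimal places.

+3.400 V

F₂/F⁻ is the cathode (higher E°), Cr³⁺/Cr²⁺ the anode: E°cell = +2.90 − (-0.41) = +3.31 V, n = 2.
Overall: F₂(g) + 2 Cr²⁺(aq) → 2 F⁻(aq) + 2 Cr³⁺(aq)
Q = [F⁻]^2·[Cr³⁺]^2 / (P(F₂)·[Cr²⁺]^2); log Q = -3.054.
E = E° − (0.0592/n) log Q = +3.31 − (0.0592/2)(-3.054) = +3.400 V.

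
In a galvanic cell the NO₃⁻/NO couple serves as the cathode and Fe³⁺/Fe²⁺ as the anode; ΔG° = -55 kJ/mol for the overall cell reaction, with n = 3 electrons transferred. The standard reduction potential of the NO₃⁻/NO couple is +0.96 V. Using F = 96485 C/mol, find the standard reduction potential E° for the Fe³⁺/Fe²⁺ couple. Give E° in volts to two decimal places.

+0.77 V

E°cell = −ΔG°/(nF) = −(-55×10³)/((3)(96485)) = +0.190 V.
Since NO₃⁻/NO is the cathode and Fe³⁺/Fe²⁺ the anode, E°cell = E°(NO₃⁻/NO) − E°(Fe³⁺/Fe²⁺).
So E°(Fe³⁺/Fe²⁺) = E°(NO₃⁻/NO) − E°cell = (+0.96) − (+0.190) = +0.77 V.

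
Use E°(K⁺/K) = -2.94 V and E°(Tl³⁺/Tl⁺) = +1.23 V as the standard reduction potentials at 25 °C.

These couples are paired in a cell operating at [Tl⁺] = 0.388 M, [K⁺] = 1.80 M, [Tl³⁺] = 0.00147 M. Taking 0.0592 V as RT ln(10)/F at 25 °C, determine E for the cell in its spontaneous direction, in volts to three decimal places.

Tl³⁺/Tl⁺ is the cathode (higher E°), K⁺/K the anode: E°cell = +1.23 − (-2.94) = +4.17 V, n = 2.
Overall: Tl³⁺(aq) + 2 K(s) → Tl⁺(aq) + 2 K⁺(aq)
Q = [Tl⁺]·[K⁺]^2 / ([Tl³⁺]); log Q = 2.932.
E = E° − (0.0592/n) log Q = +4.17 − (0.0592/2)(2.932) = +4.083 V.

+4.083 V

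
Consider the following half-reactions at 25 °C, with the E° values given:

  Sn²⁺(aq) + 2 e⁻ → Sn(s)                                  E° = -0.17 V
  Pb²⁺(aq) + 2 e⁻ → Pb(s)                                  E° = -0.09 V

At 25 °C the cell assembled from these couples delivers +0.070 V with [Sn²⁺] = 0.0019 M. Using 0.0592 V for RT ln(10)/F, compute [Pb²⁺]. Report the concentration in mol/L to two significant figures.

0.00087 M

Pb²⁺/Pb is the cathode, Sn²⁺/Sn the anode: E°cell = +0.08 V, n = 2.
Overall reaction: Pb²⁺(aq) + Sn(s) → Pb(s) + Sn²⁺(aq); Q = [Sn²⁺]^1/[Pb²⁺]^1.
From E = E° − (0.0592/n) log Q: log Q = (E° − E)·n/0.0592 = (+0.08 − (+0.070))·2/0.0592 = 0.3378.
So 1·log[Pb²⁺] = 1·log(0.0019) − log Q = -2.7212 − (0.3378) = -3.0590; [Pb²⁺] = 10^(-3.0590) ≈ 0.00087 M.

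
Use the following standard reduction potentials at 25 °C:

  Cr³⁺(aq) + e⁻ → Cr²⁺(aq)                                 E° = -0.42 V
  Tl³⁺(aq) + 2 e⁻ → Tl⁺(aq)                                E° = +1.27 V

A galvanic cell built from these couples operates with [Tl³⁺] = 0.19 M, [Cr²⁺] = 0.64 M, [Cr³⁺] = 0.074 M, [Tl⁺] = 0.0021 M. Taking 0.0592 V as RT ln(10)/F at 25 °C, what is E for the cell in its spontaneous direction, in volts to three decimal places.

Tl³⁺/Tl⁺ is the cathode (higher E°), Cr³⁺/Cr²⁺ the anode: E°cell = +1.27 − (-0.42) = +1.69 V, n = 2.
Overall: Tl³⁺(aq) + 2 Cr²⁺(aq) → Tl⁺(aq) + 2 Cr³⁺(aq)
Q = [Tl⁺]·[Cr³⁺]^2 / ([Tl³⁺]·[Cr²⁺]^2); log Q = -3.830.
E = E° − (0.0592/n) log Q = +1.69 − (0.0592/2)(-3.830) = +1.803 V.

+1.803 V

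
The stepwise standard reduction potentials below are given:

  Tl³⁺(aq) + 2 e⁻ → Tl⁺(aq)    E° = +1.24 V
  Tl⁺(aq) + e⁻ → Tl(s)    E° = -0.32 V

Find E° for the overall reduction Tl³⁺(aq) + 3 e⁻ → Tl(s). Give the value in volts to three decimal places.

Standard free energies of sequential steps add: ΔG°₃ = ΔG°₁ + ΔG°₂, so n₃E°₃ = n₁E°₁ + n₂E°₂.
E°₃ = (2×+1.24 + 1×-0.32) / 3 = (+2.160) / 3 = +0.720 V.
Simply averaging or adding the two E° values would be wrong; the electron-weighted sum is required.

+0.720 V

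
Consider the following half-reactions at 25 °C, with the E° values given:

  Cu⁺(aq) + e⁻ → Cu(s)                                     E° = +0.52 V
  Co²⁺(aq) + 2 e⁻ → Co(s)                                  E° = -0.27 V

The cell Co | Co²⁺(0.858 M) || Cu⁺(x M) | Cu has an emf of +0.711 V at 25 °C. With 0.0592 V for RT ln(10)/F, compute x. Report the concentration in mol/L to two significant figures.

Cu⁺/Cu is the cathode, Co²⁺/Co the anode: E°cell = +0.79 V, n = 2.
Overall reaction: 2 Cu⁺(aq) + Co(s) → 2 Cu(s) + Co²⁺(aq); Q = [Co²⁺]^1/[Cu⁺]^2.
From E = E° − (0.0592/n) log Q: log Q = (E° − E)·n/0.0592 = (+0.79 − (+0.711))·2/0.0592 = 2.6689.
So 2·log[Cu⁺] = 1·log(0.858) − log Q = -0.0665 − (2.6689) = -2.7354; log[Cu⁺] = -2.7354 / 2 = -1.3677; [Cu⁺] = 10^(-1.3677) ≈ 0.043 M.

0.043 M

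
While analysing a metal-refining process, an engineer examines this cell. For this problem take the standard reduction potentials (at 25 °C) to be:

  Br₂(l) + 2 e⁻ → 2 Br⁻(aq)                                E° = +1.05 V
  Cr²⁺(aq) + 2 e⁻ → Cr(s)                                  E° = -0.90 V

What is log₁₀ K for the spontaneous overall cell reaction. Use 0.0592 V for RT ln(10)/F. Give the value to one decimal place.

65.9

Cathode: Br₂/Br⁻; anode: Cr²⁺/Cr. E°cell = +1.95 V, n = 2.
log K = nE°cell / 0.0592 = (2)(+1.95) / 0.0592 = 65.9.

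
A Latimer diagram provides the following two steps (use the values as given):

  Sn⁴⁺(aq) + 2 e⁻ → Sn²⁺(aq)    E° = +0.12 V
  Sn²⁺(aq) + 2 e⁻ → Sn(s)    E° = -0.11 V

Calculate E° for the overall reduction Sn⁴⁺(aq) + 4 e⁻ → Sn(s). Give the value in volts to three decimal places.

+0.005 V

Standard free energies of sequential steps add: ΔG°₃ = ΔG°₁ + ΔG°₂, so n₃E°₃ = n₁E°₁ + n₂E°₂.
E°₃ = (2×+0.12 + 2×-0.11) / 4 = (+0.020) / 4 = +0.005 V.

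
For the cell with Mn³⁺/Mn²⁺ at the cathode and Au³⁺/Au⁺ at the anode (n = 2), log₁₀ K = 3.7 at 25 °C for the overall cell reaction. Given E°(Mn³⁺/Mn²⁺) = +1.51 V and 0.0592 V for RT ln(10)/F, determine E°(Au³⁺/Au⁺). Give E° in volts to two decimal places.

E°cell = (0.0592/n)·log K = (0.0592/2)(3.7) = +0.110 V.
Since Mn³⁺/Mn²⁺ is the cathode and Au³⁺/Au⁺ the anode, E°cell = E°(Mn³⁺/Mn²⁺) − E°(Au³⁺/Au⁺).
So E°(Au³⁺/Au⁺) = E°(Mn³⁺/Mn²⁺) − E°cell = (+1.51) − (+0.110) = +1.40 V.

+1.40 V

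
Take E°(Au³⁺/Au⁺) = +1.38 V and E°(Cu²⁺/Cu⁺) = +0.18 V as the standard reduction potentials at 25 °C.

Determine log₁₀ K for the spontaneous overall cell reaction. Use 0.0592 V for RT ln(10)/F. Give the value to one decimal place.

40.5

Cathode: Au³⁺/Au⁺; anode: Cu²⁺/Cu⁺. E°cell = +1.20 V, n = 2.
log K = nE°cell / 0.0592 = (2)(+1.20) / 0.0592 = 40.5.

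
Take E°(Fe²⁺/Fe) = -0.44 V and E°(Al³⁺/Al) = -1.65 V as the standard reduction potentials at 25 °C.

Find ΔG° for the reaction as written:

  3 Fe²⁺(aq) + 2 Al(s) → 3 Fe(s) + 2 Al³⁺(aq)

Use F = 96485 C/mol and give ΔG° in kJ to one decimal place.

-700.5 kJ

As written, Fe²⁺/Fe is reduced (cathode) and Al³⁺/Al is oxidised (anode), so E°cell = (-0.44) − (-1.65) = +1.21 V.
Balancing electrons gives n = 6.
ΔG° = −nFE° = −(6)(96485)(+1.21) = -700,481 J = -700.5 kJ.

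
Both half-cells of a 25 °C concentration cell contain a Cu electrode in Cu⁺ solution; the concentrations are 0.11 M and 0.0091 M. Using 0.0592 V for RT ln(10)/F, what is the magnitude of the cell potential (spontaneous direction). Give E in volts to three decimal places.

For a concentration cell E°cell = 0. The 0.11 M side is the cathode (reduction is favoured where [Cu⁺] is higher).
With n = 1, E = −(0.0592/1) log([Cu⁺]ₐₙ/[Cu⁺]꜀ₐₜ) = −(0.0592/1) log(0.0091/0.11) = −(0.0592/1)(-1.082) = +0.064 V.

+0.064 V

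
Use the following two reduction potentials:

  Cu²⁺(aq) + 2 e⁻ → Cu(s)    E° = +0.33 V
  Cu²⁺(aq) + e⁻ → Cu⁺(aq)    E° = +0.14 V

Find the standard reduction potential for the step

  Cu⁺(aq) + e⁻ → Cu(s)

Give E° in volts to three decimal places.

+0.520 V

Sequential free energies add, so n₃E°₃ = n₁E°₁ + n₂E°₂.
With n₃ = 2, and the known step contributing 1×(+0.14) V, the unknown satisfies 1·E° = 2×(+0.33) − 1×(+0.14) = +0.520.
E° = +0.520 / 1 = +0.520 V.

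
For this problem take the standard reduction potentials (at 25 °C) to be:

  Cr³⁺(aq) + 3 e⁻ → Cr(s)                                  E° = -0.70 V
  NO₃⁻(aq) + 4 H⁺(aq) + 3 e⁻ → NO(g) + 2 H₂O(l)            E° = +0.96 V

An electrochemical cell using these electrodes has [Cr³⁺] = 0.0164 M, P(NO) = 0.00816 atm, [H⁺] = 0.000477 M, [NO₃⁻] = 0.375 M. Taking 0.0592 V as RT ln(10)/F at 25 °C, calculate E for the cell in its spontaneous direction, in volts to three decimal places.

NO₃⁻/NO is the cathode (higher E°), Cr³⁺/Cr the anode: E°cell = +0.96 − (-0.70) = +1.66 V, n = 3.
Overall: NO₃⁻(aq) + 4 H⁺(aq) + Cr(s) → NO(g) + 2 H₂O(l) + Cr³⁺(aq)
Q = P(NO)·[Cr³⁺] / ([NO₃⁻]·[H⁺]^4); log Q = 9.838.
E = E° − (0.0592/n) log Q = +1.66 − (0.0592/3)(9.838) = +1.466 V.

+1.466 V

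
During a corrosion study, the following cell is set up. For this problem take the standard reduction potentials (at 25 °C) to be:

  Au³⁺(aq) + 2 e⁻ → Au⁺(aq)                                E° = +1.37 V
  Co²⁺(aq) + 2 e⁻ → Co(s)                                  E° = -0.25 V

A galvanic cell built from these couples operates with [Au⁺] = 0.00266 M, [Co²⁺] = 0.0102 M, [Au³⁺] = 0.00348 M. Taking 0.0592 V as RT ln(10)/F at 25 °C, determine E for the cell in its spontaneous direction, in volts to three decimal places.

+1.682 V

Au³⁺/Au⁺ is the cathode (higher E°), Co²⁺/Co the anode: E°cell = +1.37 − (-0.25) = +1.62 V, n = 2.
Overall: Au³⁺(aq) + Co(s) → Au⁺(aq) + Co²⁺(aq)
Q = [Au⁺]·[Co²⁺] / ([Au³⁺]); log Q = -2.108.
E = E° − (0.0592/n) log Q = +1.62 − (0.0592/2)(-2.108) = +1.682 V.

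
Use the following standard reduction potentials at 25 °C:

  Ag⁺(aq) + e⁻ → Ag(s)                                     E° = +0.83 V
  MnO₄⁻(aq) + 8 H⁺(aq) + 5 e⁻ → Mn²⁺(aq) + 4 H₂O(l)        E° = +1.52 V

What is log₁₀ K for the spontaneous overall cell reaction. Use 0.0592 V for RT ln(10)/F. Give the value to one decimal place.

58.3

Cathode: MnO₄⁻/Mn²⁺; anode: Ag⁺/Ag. E°cell = +0.69 V, n = 5.
log K = nE°cell / 0.0592 = (5)(+0.69) / 0.0592 = 58.3.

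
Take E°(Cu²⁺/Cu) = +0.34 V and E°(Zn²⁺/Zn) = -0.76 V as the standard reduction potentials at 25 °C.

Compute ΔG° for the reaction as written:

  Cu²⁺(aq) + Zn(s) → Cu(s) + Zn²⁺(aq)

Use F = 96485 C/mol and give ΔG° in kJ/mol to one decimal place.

-212.3 kJ/mol

As written, Cu²⁺/Cu is reduced (cathode) and Zn²⁺/Zn is oxidised (anode), so E°cell = (+0.34) − (-0.76) = +1.10 V.
Balancing electrons gives n = 2.
ΔG° = −nFE° = −(2)(96485)(+1.10) = -212,267 J = -212.3 kJ/mol.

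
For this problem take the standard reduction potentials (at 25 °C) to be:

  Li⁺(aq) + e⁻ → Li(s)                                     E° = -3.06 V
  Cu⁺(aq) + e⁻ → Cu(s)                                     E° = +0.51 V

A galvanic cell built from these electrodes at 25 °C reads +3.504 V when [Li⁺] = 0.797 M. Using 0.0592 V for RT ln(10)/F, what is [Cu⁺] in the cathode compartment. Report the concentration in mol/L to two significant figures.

Cu⁺/Cu is the cathode, Li⁺/Li the anode: E°cell = +3.57 V, n = 1.
Overall reaction: Cu⁺(aq) + Li(s) → Cu(s) + Li⁺(aq); Q = [Li⁺]^1/[Cu⁺]^1.
From E = E° − (0.0592/n) log Q: log Q = (E° − E)·n/0.0592 = (+3.57 − (+3.504))·1/0.0592 = 1.1149.
So 1·log[Cu⁺] = 1·log(0.797) − log Q = -0.0985 − (1.1149) = -1.2134; [Cu⁺] = 10^(-1.2134) ≈ 0.061 M.

0.061 M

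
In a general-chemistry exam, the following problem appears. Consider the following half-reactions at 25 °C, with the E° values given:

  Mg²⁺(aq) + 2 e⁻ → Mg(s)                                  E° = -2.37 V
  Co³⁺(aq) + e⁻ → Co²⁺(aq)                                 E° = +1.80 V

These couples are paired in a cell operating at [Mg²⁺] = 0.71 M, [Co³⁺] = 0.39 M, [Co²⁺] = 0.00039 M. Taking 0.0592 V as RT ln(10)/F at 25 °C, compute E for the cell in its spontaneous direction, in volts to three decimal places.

+4.352 V

Co³⁺/Co²⁺ is the cathode (higher E°), Mg²⁺/Mg the anode: E°cell = +1.80 − (-2.37) = +4.17 V, n = 2.
Overall: 2 Co³⁺(aq) + Mg(s) → 2 Co²⁺(aq) + Mg²⁺(aq)
Q = [Co²⁺]^2·[Mg²⁺] / ([Co³⁺]^2); log Q = -6.149.
E = E° − (0.0592/n) log Q = +4.17 − (0.0592/2)(-6.149) = +4.352 V.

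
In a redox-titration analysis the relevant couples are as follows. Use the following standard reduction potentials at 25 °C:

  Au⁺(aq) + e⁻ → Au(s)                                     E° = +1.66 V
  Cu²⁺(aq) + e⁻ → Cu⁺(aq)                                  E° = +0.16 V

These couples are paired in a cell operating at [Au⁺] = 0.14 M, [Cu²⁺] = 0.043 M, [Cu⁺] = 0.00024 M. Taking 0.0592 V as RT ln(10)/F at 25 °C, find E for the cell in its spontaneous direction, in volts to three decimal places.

Au⁺/Au is the cathode (higher E°), Cu²⁺/Cu⁺ the anode: E°cell = +1.66 − (+0.16) = +1.50 V, n = 1.
Overall: Au⁺(aq) + Cu⁺(aq) → Au(s) + Cu²⁺(aq)
Q = [Cu²⁺] / ([Au⁺]·[Cu⁺]); log Q = 3.107.
E = E° − (0.0592/n) log Q = +1.50 − (0.0592/1)(3.107) = +1.316 V.

+1.316 V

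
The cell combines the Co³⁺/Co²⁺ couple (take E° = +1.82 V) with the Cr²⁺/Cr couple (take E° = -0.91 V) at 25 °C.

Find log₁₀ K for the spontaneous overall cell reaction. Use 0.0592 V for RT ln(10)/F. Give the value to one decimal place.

92.2

Cathode: Co³⁺/Co²⁺; anode: Cr²⁺/Cr. E°cell = +2.73 V, n = 2.
log K = nE°cell / 0.0592 = (2)(+2.73) / 0.0592 = 92.2.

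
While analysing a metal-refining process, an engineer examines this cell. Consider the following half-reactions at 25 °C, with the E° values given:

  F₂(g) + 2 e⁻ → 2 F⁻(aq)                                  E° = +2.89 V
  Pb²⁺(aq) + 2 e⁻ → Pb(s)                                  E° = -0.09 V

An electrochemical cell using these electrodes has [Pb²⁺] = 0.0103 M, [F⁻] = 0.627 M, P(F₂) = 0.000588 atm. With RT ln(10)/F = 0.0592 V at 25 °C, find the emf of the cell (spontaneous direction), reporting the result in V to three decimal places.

+2.955 V

F₂/F⁻ is the cathode (higher E°), Pb²⁺/Pb the anode: E°cell = +2.89 − (-0.09) = +2.98 V, n = 2.
Overall: F₂(g) + Pb(s) → 2 F⁻(aq) + Pb²⁺(aq)
Q = [F⁻]^2·[Pb²⁺] / (P(F₂)); log Q = 0.838.
E = E° − (0.0592/n) log Q = +2.98 − (0.0592/2)(0.838) = +2.955 V.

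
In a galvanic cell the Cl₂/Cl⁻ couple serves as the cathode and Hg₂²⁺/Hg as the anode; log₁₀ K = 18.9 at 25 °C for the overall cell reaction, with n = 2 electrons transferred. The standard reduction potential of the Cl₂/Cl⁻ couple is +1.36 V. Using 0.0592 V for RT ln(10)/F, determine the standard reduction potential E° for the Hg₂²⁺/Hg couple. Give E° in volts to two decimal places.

E°cell = (0.0592/n)·log K = (0.0592/2)(18.9) = +0.559 V.
Since Cl₂/Cl⁻ is the cathode and Hg₂²⁺/Hg the anode, E°cell = E°(Cl₂/Cl⁻) − E°(Hg₂²⁺/Hg).
So E°(Hg₂²⁺/Hg) = E°(Cl₂/Cl⁻) − E°cell = (+1.36) − (+0.559) = +0.80 V.

+0.80 V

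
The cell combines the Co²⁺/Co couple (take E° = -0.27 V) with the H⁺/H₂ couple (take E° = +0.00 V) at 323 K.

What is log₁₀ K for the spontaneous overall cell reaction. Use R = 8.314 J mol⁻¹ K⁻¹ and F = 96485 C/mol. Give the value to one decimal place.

8.4

Cathode: H⁺/H₂; anode: Co²⁺/Co. E°cell = (+0.00) − (-0.27) = +0.27 V, with n = 2.
ΔG° = −nFE° = −RT ln K, so ln K = nFE°/(RT) = (2)(96485)(+0.27) / ((8.314)(323)) = 19.402.
log₁₀ K = 19.402 / ln 10 = 8.4.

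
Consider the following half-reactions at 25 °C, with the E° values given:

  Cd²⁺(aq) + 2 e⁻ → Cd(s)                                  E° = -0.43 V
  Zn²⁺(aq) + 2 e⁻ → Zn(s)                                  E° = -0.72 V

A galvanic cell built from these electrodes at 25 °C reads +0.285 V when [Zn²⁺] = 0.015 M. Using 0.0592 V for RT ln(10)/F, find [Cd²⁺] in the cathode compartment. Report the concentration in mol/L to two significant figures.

0.010 M

Cd²⁺/Cd is the cathode, Zn²⁺/Zn the anode: E°cell = +0.29 V, n = 2.
Overall reaction: Cd²⁺(aq) + Zn(s) → Cd(s) + Zn²⁺(aq); Q = [Zn²⁺]^1/[Cd²⁺]^1.
From E = E° − (0.0592/n) log Q: log Q = (E° − E)·n/0.0592 = (+0.29 − (+0.285))·2/0.0592 = 0.1689.
So 1·log[Cd²⁺] = 1·log(0.015) − log Q = -1.8239 − (0.1689) = -1.9928; [Cd²⁺] = 10^(-1.9928) ≈ 0.010 M.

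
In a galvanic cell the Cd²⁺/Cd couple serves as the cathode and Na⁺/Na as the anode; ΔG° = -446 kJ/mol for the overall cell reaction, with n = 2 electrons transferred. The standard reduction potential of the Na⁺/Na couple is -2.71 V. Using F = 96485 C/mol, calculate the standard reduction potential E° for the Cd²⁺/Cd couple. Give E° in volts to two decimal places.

-0.40 V

E°cell = −ΔG°/(nF) = −(-446×10³)/((2)(96485)) = +2.311 V.
Since Cd²⁺/Cd is the cathode and Na⁺/Na the anode, E°cell = E°(Cd²⁺/Cd) − E°(Na⁺/Na).
So E°(Cd²⁺/Cd) = E°cell + E°(Na⁺/Na) = +2.311 + (-2.71) = -0.40 V.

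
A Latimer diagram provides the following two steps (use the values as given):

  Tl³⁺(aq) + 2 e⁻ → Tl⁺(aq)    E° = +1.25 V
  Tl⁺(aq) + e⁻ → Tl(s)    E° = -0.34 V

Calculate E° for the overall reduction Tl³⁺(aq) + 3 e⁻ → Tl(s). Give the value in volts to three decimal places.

+0.720 V

Adding the free-energy changes (−nFE°) of the two steps gives −n₃FE°₃ = −n₁FE°₁ − n₂FE°₂.
E°₃ = (2×+1.25 + 1×-0.34) / 3 = (+2.160) / 3 = +0.720 V.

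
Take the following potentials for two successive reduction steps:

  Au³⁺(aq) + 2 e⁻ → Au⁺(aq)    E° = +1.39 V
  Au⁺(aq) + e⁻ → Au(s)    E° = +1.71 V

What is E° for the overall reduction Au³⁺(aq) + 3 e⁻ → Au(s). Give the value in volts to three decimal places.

Standard free energies of sequential steps add: ΔG°₃ = ΔG°₁ + ΔG°₂, so n₃E°₃ = n₁E°₁ + n₂E°₂.
E°₃ = (2×+1.39 + 1×+1.71) / 3 = (+4.490) / 3 = +1.497 V.
Simply averaging or adding the two E° values would be wrong; the electron-weighted sum is required.

+1.497 V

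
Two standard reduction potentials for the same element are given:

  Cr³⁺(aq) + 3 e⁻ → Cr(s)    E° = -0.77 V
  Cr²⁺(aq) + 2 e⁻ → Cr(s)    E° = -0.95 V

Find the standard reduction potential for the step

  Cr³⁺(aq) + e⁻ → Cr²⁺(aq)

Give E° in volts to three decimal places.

-0.410 V

Sequential free energies add, so n₃E°₃ = n₁E°₁ + n₂E°₂.
With n₃ = 3, and the known step contributing 2×(-0.95) V, the unknown satisfies 1·E° = 3×(-0.77) − 2×(-0.95) = -0.410.
E° = -0.410 / 1 = -0.410 V.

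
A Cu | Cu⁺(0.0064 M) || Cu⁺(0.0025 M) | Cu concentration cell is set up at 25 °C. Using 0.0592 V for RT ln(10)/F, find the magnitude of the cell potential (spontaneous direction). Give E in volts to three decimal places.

For a concentration cell E°cell = 0. The 0.0064 M side is the cathode (reduction is favoured where [Cu⁺] is higher).
With n = 1, E = −(0.0592/1) log([Cu⁺]ₐₙ/[Cu⁺]꜀ₐₜ) = −(0.0592/1) log(0.0025/0.0064) = −(0.0592/1)(-0.408) = +0.024 V.

+0.024 V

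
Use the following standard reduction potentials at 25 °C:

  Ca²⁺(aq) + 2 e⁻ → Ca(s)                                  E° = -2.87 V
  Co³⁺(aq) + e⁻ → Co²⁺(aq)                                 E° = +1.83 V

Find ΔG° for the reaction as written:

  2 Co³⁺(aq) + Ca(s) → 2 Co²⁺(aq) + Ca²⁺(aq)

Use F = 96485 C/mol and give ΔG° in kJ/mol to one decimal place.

As written, Co³⁺/Co²⁺ is reduced (cathode) and Ca²⁺/Ca is oxidised (anode), so E°cell = (+1.83) − (-2.87) = +4.70 V.
Balancing electrons gives n = 2.
ΔG° = −nFE° = −(2)(96485)(+4.70) = -906,959 J = -907.0 kJ/mol.

-907.0 kJ/mol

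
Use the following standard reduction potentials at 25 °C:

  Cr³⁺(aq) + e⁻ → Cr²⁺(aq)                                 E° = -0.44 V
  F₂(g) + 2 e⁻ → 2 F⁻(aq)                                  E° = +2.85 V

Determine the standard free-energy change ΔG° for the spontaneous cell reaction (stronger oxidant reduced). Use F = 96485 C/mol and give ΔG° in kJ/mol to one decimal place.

-634.9 kJ/mol

F₂/F⁻ (E° = +2.85 V) is the cathode; Cr³⁺/Cr²⁺ (E° = -0.44 V) is the anode, so E°cell = +3.29 V.
Balancing electrons gives n = 2 (lcm of 2 and 1).
ΔG° = −nFE° = −(2)(96485)(+3.29) = -634,871 J = -634.9 kJ/mol.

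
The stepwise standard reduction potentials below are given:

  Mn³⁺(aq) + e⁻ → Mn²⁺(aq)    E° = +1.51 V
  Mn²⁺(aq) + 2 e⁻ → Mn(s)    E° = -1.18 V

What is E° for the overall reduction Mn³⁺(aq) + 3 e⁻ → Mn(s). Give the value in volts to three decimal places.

-0.283 V

Since ΔG° = −nFE° is additive over sequential reductions, n₃E°₃ = n₁E°₁ + n₂E°₂.
E°₃ = (1×+1.51 + 2×-1.18) / 3 = (-0.850) / 3 = -0.283 V.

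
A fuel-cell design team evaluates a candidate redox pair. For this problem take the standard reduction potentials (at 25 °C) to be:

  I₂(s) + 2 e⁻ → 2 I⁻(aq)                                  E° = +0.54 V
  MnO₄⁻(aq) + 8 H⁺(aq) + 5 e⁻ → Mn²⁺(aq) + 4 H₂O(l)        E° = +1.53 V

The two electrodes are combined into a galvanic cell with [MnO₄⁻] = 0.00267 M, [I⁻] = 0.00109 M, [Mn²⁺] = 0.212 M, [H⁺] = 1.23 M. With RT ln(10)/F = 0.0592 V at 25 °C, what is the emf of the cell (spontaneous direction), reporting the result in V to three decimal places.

MnO₄⁻/Mn²⁺ is the cathode (higher E°), I₂/I⁻ the anode: E°cell = +1.53 − (+0.54) = +0.99 V, n = 10.
Overall: 2 MnO₄⁻(aq) + 16 H⁺(aq) + 10 I⁻(aq) → 2 Mn²⁺(aq) + 8 H₂O(l) + 5 I₂(s)
Q = [Mn²⁺]^2 / ([MnO₄⁻]^2·[H⁺]^16·[I⁻]^10); log Q = 31.987.
E = E° − (0.0592/n) log Q = +0.99 − (0.0592/10)(31.987) = +0.801 V.

+0.801 V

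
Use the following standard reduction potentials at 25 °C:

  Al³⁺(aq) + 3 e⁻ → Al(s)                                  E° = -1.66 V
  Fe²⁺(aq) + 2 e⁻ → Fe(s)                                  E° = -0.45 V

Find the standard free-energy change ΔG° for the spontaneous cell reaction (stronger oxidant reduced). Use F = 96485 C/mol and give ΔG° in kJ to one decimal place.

-700.5 kJ

Fe²⁺/Fe (E° = -0.45 V) is the cathode; Al³⁺/Al (E° = -1.66 V) is the anode, so E°cell = +1.21 V.
Balancing electrons gives n = 6 (lcm of 2 and 3).
ΔG° = −nFE° = −(6)(96485)(+1.21) = -700,481 J = -700.5 kJ.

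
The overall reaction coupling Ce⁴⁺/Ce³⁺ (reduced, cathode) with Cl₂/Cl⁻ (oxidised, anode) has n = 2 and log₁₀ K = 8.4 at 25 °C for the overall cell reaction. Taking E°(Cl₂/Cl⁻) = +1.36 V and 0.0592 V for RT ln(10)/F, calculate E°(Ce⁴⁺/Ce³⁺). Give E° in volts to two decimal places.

E°cell = (0.0592/n)·log K = (0.0592/2)(8.4) = +0.249 V.
Since Ce⁴⁺/Ce³⁺ is the cathode and Cl₂/Cl⁻ the anode, E°cell = E°(Ce⁴⁺/Ce³⁺) − E°(Cl₂/Cl⁻).
So E°(Ce⁴⁺/Ce³⁺) = E°cell + E°(Cl₂/Cl⁻) = +0.249 + (+1.36) = +1.61 V.

+1.61 V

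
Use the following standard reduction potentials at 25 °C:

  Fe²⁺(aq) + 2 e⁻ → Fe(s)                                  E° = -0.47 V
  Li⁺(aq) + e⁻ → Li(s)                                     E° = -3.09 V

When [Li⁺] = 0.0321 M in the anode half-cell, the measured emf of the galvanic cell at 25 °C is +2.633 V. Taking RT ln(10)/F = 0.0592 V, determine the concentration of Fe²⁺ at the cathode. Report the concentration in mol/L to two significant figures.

0.0028 M

Fe²⁺/Fe is the cathode, Li⁺/Li the anode: E°cell = +2.62 V, n = 2.
Overall reaction: Fe²⁺(aq) + 2 Li(s) → Fe(s) + 2 Li⁺(aq); Q = [Li⁺]^2/[Fe²⁺]^1.
From E = E° − (0.0592/n) log Q: log Q = (E° − E)·n/0.0592 = (+2.62 − (+2.633))·2/0.0592 = -0.4392.
So 1·log[Fe²⁺] = 2·log(0.0321) − log Q = -2.9870 − (-0.4392) = -2.5478; [Fe²⁺] = 10^(-2.5478) ≈ 0.0028 M.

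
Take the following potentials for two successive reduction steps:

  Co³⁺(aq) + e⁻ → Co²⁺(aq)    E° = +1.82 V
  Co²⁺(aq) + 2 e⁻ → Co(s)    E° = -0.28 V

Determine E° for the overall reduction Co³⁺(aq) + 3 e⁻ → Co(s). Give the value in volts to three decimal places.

Since ΔG° = −nFE° is additive over sequential reductions, n₃E°₃ = n₁E°₁ + n₂E°₂.
E°₃ = (1×+1.82 + 2×-0.28) / 3 = (+1.260) / 3 = +0.420 V.

+0.420 V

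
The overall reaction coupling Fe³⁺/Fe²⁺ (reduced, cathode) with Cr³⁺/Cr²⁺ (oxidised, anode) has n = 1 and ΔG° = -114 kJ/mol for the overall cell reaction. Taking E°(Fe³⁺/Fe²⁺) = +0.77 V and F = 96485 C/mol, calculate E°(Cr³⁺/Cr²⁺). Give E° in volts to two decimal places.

-0.41 V

E°cell = −ΔG°/(nF) = −(-114×10³)/((1)(96485)) = +1.182 V.
Since Fe³⁺/Fe²⁺ is the cathode and Cr³⁺/Cr²⁺ the anode, E°cell = E°(Fe³⁺/Fe²⁺) − E°(Cr³⁺/Cr²⁺).
So E°(Cr³⁺/Cr²⁺) = E°(Fe³⁺/Fe²⁺) − E°cell = (+0.77) − (+1.182) = -0.41 V.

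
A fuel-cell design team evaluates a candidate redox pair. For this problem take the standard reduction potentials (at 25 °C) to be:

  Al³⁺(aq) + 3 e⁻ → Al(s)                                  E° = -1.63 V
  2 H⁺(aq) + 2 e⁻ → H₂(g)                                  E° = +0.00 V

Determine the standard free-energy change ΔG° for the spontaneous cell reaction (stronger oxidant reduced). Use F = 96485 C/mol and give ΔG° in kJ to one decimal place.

-943.6 kJ

H⁺/H₂ (E° = +0.00 V) is the cathode; Al³⁺/Al (E° = -1.63 V) is the anode, so E°cell = +1.63 V.
Balancing electrons gives n = 6 (lcm of 2 and 3).
ΔG° = −nFE° = −(6)(96485)(+1.63) = -943,623 J = -943.6 kJ.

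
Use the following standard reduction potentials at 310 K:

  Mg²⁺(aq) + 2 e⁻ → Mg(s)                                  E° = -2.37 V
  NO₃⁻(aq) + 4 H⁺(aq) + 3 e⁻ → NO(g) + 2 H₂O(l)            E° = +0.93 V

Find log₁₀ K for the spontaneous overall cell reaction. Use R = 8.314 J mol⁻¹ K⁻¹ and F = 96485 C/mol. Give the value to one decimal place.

Cathode: NO₃⁻/NO; anode: Mg²⁺/Mg. E°cell = (+0.93) − (-2.37) = +3.30 V, with n = 6.
ΔG° = −nFE° = −RT ln K, so ln K = nFE°/(RT) = (6)(96485)(+3.30) / ((8.314)(310)) = 741.230.
log₁₀ K = 741.230 / ln 10 = 321.9.

321.9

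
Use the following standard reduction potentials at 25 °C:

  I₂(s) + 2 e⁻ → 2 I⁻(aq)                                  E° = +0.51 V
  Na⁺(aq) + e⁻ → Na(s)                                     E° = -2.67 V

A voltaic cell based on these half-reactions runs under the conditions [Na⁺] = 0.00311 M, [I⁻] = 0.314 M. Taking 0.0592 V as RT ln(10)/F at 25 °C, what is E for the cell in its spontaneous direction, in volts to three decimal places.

+3.358 V

I₂/I⁻ is the cathode (higher E°), Na⁺/Na the anode: E°cell = +0.51 − (-2.67) = +3.18 V, n = 2.
Overall: I₂(s) + 2 Na(s) → 2 I⁻(aq) + 2 Na⁺(aq)
Q = [I⁻]^2·[Na⁺]^2; log Q = -6.021.
E = E° − (0.0592/n) log Q = +3.18 − (0.0592/2)(-6.021) = +3.358 V.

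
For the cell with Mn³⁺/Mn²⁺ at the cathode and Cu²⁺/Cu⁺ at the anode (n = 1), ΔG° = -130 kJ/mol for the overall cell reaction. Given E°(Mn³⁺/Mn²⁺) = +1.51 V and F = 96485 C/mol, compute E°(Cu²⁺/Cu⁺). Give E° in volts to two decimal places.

+0.16 V

E°cell = −ΔG°/(nF) = −(-130×10³)/((1)(96485)) = +1.347 V.
Since Mn³⁺/Mn²⁺ is the cathode and Cu²⁺/Cu⁺ the anode, E°cell = E°(Mn³⁺/Mn²⁺) − E°(Cu²⁺/Cu⁺).
So E°(Cu²⁺/Cu⁺) = E°(Mn³⁺/Mn²⁺) − E°cell = (+1.51) − (+1.347) = +0.16 V.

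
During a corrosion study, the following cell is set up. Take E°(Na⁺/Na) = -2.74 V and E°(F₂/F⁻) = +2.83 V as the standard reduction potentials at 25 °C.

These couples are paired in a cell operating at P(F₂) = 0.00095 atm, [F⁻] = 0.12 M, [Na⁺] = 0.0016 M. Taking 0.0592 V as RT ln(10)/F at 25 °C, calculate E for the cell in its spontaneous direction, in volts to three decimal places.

+5.701 V

F₂/F⁻ is the cathode (higher E°), Na⁺/Na the anode: E°cell = +2.83 − (-2.74) = +5.57 V, n = 2.
Overall: F₂(g) + 2 Na(s) → 2 F⁻(aq) + 2 Na⁺(aq)
Q = [F⁻]^2·[Na⁺]^2 / (P(F₂)); log Q = -4.411.
E = E° − (0.0592/n) log Q = +5.57 − (0.0592/2)(-4.411) = +5.701 V.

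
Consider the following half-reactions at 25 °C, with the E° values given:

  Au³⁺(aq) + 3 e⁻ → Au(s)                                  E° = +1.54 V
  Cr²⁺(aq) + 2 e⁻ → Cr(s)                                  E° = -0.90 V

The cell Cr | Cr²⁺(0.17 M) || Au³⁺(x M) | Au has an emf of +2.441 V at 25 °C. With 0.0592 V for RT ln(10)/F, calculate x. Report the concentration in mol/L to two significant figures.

Au³⁺/Au is the cathode, Cr²⁺/Cr the anode: E°cell = +2.44 V, n = 6.
Overall reaction: 2 Au³⁺(aq) + 3 Cr(s) → 2 Au(s) + 3 Cr²⁺(aq); Q = [Cr²⁺]^3/[Au³⁺]^2.
From E = E° − (0.0592/n) log Q: log Q = (E° − E)·n/0.0592 = (+2.44 − (+2.441))·6/0.0592 = -0.1014.
So 2·log[Au³⁺] = 3·log(0.17) − log Q = -2.3087 − (-0.1014) = -2.2073; log[Au³⁺] = -2.2073 / 2 = -1.1037; [Au³⁺] = 10^(-1.1037) ≈ 0.079 M.

0.079 M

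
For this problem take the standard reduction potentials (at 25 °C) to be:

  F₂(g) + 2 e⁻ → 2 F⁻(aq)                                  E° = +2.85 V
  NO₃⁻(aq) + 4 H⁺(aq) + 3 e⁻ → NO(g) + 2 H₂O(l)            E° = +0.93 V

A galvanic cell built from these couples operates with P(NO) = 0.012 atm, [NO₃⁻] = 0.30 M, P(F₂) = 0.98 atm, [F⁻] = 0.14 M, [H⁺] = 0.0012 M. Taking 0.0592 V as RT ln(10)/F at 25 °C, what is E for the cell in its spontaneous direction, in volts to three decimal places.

+2.173 V

F₂/F⁻ is the cathode (higher E°), NO₃⁻/NO the anode: E°cell = +2.85 − (+0.93) = +1.92 V, n = 6.
Overall: 3 F₂(g) + 2 NO(g) + 4 H₂O(l) → 6 F⁻(aq) + 2 NO₃⁻(aq) + 8 H⁺(aq)
Q = [F⁻]^6·[NO₃⁻]^2·[H⁺]^8 / (P(F₂)^3·P(NO)^2); log Q = -25.668.
E = E° − (0.0592/n) log Q = +1.92 − (0.0592/6)(-25.668) = +2.173 V.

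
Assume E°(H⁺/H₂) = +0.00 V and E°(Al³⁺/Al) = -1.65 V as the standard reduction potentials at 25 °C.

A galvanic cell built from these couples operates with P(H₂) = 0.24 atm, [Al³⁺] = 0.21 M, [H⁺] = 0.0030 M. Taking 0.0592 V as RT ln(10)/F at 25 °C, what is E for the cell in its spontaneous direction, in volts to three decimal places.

H⁺/H₂ is the cathode (higher E°), Al³⁺/Al the anode: E°cell = +0.00 − (-1.65) = +1.65 V, n = 6.
Overall: 6 H⁺(aq) + 2 Al(s) → 3 H₂(g) + 2 Al³⁺(aq)
Q = P(H₂)^3·[Al³⁺]^2 / ([H⁺]^6); log Q = 11.922.
E = E° − (0.0592/n) log Q = +1.65 − (0.0592/6)(11.922) = +1.532 V.

+1.532 V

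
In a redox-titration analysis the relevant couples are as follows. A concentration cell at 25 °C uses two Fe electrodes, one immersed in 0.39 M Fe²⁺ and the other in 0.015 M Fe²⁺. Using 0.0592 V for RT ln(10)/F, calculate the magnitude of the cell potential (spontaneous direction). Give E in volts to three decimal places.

+0.042 V

For a concentration cell E°cell = 0. The 0.39 M side is the cathode (reduction is favoured where [Fe²⁺] is higher).
With n = 2, E = −(0.0592/2) log([Fe²⁺]ₐₙ/[Fe²⁺]꜀ₐₜ) = −(0.0592/2) log(0.015/0.39) = −(0.0592/2)(-1.415) = +0.042 V.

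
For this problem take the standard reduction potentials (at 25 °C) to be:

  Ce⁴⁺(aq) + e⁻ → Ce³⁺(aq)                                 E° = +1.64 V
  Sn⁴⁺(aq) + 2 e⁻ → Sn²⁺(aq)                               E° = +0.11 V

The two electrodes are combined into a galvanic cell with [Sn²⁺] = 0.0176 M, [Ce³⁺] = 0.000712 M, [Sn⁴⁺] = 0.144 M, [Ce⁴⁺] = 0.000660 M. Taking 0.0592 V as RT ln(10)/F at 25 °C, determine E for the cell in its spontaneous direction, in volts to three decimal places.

+1.501 V

Ce⁴⁺/Ce³⁺ is the cathode (higher E°), Sn⁴⁺/Sn²⁺ the anode: E°cell = +1.64 − (+0.11) = +1.53 V, n = 2.
Overall: 2 Ce⁴⁺(aq) + Sn²⁺(aq) → 2 Ce³⁺(aq) + Sn⁴⁺(aq)
Q = [Ce³⁺]^2·[Sn⁴⁺] / ([Ce⁴⁺]^2·[Sn²⁺]); log Q = 0.979.
E = E° − (0.0592/n) log Q = +1.53 − (0.0592/2)(0.979) = +1.501 V.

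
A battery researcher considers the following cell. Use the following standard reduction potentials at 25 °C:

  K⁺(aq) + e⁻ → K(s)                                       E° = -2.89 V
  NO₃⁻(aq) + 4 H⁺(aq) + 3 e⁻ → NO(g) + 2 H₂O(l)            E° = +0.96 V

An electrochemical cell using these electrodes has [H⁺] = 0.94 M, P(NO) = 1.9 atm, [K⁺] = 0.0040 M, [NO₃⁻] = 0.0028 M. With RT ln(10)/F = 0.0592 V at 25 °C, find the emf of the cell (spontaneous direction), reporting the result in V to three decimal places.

+3.934 V

NO₃⁻/NO is the cathode (higher E°), K⁺/K the anode: E°cell = +0.96 − (-2.89) = +3.85 V, n = 3.
Overall: NO₃⁻(aq) + 4 H⁺(aq) + 3 K(s) → NO(g) + 2 H₂O(l) + 3 K⁺(aq)
Q = P(NO)·[K⁺]^3 / ([NO₃⁻]·[H⁺]^4); log Q = -4.255.
E = E° − (0.0592/n) log Q = +3.85 − (0.0592/3)(-4.255) = +3.934 V.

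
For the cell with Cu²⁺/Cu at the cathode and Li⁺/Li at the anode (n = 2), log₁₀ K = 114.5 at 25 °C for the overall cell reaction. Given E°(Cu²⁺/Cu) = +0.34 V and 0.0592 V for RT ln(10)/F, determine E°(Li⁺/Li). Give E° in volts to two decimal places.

E°cell = (0.0592/n)·log K = (0.0592/2)(114.5) = +3.389 V.
Since Cu²⁺/Cu is the cathode and Li⁺/Li the anode, E°cell = E°(Cu²⁺/Cu) − E°(Li⁺/Li).
So E°(Li⁺/Li) = E°(Cu²⁺/Cu) − E°cell = (+0.34) − (+3.389) = -3.05 V.

-3.05 V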